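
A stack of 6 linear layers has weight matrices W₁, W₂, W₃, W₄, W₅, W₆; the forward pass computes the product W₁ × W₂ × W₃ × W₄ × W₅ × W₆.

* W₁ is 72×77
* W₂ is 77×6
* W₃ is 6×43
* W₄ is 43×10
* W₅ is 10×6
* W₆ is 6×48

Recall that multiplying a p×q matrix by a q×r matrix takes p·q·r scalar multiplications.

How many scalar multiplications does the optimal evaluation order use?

58668

Adjacent pairs: W₁W₂ = 72·77·6 = 33264; W₂W₃ = 77·6·43 = 19866; W₃W₄ = 6·43·10 = 2580; W₄W₅ = 43·10·6 = 2580; W₅W₆ = 10·6·48 = 2880.
Length 3: W₁..W₃: k=1: 0+19866+72·77·43=258258; k=2: 33264+0+72·6·43=51840 → min 51840 | W₂..W₄: k=2: 0+2580+77·6·10=7200; k=3: 19866+0+77·43·10=52976 → min 7200 | W₃..W₅: k=3: 0+2580+6·43·6=4128; k=4: 2580+0+6·10·6=2940 → min 2940 | W₄..W₆: k=4: 0+2880+43·10·48=23520; k=5: 2580+0+43·6·48=14964 → min 14964.
Length 4: W₁..W₄: k=1: 0+7200+72·77·10=62640; k=2: 33264+2580+72·6·10=40164; k=3: 51840+0+72·43·10=82800 → min 40164 | W₂..W₅: k=2: 0+2940+77·6·6=5712; k=3: 19866+2580+77·43·6=42312; k=4: 7200+0+77·10·6=11820 → min 5712 | W₃..W₆: k=3: 0+14964+6·43·48=27348; k=4: 2580+2880+6·10·48=8340; k=5: 2940+0+6·6·48=4668 → min 4668.
Length 5: W₁..W₅: k=1: 0+5712+72·77·6=38976; k=2: 33264+2940+72·6·6=38796; k=3: 51840+2580+72·43·6=72996; k=4: 40164+0+72·10·6=44484 → min 38796 | W₂..W₆: k=2: 0+4668+77·6·48=26844; k=3: 19866+14964+77·43·48=193758; k=4: 7200+2880+77·10·48=47040; k=5: 5712+0+77·6·48=27888 → min 26844.
Length 6: W₁..W₆: k=1: 0+26844+72·77·48=292956; k=2: 33264+4668+72·6·48=58668; k=3: 51840+14964+72·43·48=215412; k=4: 40164+2880+72·10·48=77604; k=5: 38796+0+72·6·48=59532 → min 58668.
Optimal order: ((W₁ × W₂) × (((W₃ × W₄) × W₅) × W₆)) with cost 58668.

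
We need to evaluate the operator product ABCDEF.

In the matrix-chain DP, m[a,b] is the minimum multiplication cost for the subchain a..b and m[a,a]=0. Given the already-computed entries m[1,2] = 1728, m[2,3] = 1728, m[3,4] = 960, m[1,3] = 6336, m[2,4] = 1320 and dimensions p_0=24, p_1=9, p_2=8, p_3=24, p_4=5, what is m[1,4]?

2400

m[1,4] = min over k∈[1,3] of m[1,k]+m[k+1,4]+p_{0}·p_k·p_{4}.
k=1: 0 + 1320 + 24·9·5 = 2400; k=2: 1728 + 960 + 24·8·5 = 3648; k=3: 6336 + 0 + 24·24·5 = 9216.
Minimum: 2400 at k=1.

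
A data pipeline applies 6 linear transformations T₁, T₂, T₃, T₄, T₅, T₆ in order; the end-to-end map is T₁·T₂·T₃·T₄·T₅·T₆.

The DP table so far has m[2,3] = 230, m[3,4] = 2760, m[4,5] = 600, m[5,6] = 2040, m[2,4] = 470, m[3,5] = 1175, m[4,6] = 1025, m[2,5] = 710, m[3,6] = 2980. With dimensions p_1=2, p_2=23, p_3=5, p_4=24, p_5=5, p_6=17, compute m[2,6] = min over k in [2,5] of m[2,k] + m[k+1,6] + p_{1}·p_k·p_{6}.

m[2,6] = min over k∈[2,5] of m[2,k]+m[k+1,6]+p_{1}·p_k·p_{6}.
k=2: 0 + 2980 + 2·23·17 = 3762; k=3: 230 + 1025 + 2·5·17 = 1425; k=4: 470 + 2040 + 2·24·17 = 3326; k=5: 710 + 0 + 2·5·17 = 880.
Minimum: 880 at k=5.

880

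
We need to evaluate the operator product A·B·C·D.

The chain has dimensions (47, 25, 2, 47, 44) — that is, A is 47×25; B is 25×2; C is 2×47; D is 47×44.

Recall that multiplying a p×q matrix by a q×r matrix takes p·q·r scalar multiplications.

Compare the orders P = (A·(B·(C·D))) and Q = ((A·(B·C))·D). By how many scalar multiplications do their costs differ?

96735

Order P = (A·(B·(C·D))): (C·D): 2×47 by 47×44 → 2×44, cost 2·47·44 = 4136; (B·(C·D)): 25×2 by 2×44 → 25×44, cost 25·2·44 = 2200; cumulative 6336; (A·(B·(C·D))): 47×25 by 25×44 → 47×44, cost 47·25·44 = 51700; cumulative 58036. Total 58036.
Order Q = ((A·(B·C))·D): (B·C): 25×2 by 2×47 → 25×47, cost 25·2·47 = 2350; (A·(B·C)): 47×25 by 25×47 → 47×47, cost 47·25·47 = 55225; cumulative 57575; ((A·(B·C))·D): 47×47 by 47×44 → 47×44, cost 47·47·44 = 97196; cumulative 154771. Total 154771.
Difference: |58036 − 154771| = 96735.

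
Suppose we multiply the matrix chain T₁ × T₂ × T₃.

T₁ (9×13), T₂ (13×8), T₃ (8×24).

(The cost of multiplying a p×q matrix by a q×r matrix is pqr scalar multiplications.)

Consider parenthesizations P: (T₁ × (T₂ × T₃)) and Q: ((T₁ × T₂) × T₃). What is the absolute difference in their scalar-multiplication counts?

2640

Order P = (T₁ × (T₂ × T₃)): (T₂ × T₃): 13×8 by 8×24 → 13×24, cost 13·8·24 = 2496; (T₁ × (T₂ × T₃)): 9×13 by 13×24 → 9×24, cost 9·13·24 = 2808; cumulative 5304. Total 5304.
Order Q = ((T₁ × T₂) × T₃): (T₁ × T₂): 9×13 by 13×8 → 9×8, cost 9·13·8 = 936; ((T₁ × T₂) × T₃): 9×8 by 8×24 → 9×24, cost 9·8·24 = 1728; cumulative 2664. Total 2664.
Difference: |5304 − 2664| = 2640.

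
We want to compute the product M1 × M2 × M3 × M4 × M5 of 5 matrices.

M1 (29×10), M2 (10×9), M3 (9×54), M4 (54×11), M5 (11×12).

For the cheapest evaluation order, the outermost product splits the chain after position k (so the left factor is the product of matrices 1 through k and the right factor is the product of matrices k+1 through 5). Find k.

1

Adjacent pairs: M1M2 = 29·10·9 = 2610; M2M3 = 10·9·54 = 4860; M3M4 = 9·54·11 = 5346; M4M5 = 54·11·12 = 7128.
Length 3: M1..M3: k=1: 0+4860+29·10·54=20520; k=2: 2610+0+29·9·54=16704 → min 16704 | M2..M4: k=2: 0+5346+10·9·11=6336; k=3: 4860+0+10·54·11=10800 → min 6336 | M3..M5: k=3: 0+7128+9·54·12=12960; k=4: 5346+0+9·11·12=6534 → min 6534.
Length 4: M1..M4: k=1: 0+6336+29·10·11=9526; k=2: 2610+5346+29·9·11=10827; k=3: 16704+0+29·54·11=33930 → min 9526 | M2..M5: k=2: 0+6534+10·9·12=7614; k=3: 4860+7128+10·54·12=18468; k=4: 6336+0+10·11·12=7656 → min 7614.
Top-level splits: k=1: (M1..M1)·(M2..M5) → 0+7614+29·10·12 = 11094; k=2: (M1..M2)·(M3..M5) → 2610+6534+29·9·12 = 12276; k=3: (M1..M3)·(M4..M5) → 16704+7128+29·54·12 = 42624; k=4: (M1..M4)·(M5..M5) → 9526+0+29·11·12 = 13354.
Best split is after M1, i.e. k = 1.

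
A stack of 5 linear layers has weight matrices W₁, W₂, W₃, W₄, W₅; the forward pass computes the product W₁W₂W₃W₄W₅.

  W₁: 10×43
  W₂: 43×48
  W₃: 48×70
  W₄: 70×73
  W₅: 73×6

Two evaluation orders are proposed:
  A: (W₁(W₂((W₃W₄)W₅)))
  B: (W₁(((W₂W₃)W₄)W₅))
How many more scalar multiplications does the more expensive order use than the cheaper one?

Order A = (W₁(W₂((W₃W₄)W₅))): (W₃W₄): 48×70 by 70×73 → 48×73, cost 48·70·73 = 245280; ((W₃W₄)W₅): 48×73 by 73×6 → 48×6, cost 48·73·6 = 21024; cumulative 266304; (W₂((W₃W₄)W₅)): 43×48 by 48×6 → 43×6, cost 43·48·6 = 12384; cumulative 278688; (W₁(W₂((W₃W₄)W₅))): 10×43 by 43×6 → 10×6, cost 10·43·6 = 2580; cumulative 281268. Total 281268.
Order B = (W₁(((W₂W₃)W₄)W₅)): (W₂W₃): 43×48 by 48×70 → 43×70, cost 43·48·70 = 144480; ((W₂W₃)W₄): 43×70 by 70×73 → 43×73, cost 43·70·73 = 219730; cumulative 364210; (((W₂W₃)W₄)W₅): 43×73 by 73×6 → 43×6, cost 43·73·6 = 18834; cumulative 383044; (W₁(((W₂W₃)W₄)W₅)): 10×43 by 43×6 → 10×6, cost 10·43·6 = 2580; cumulative 385624. Total 385624.
Difference: |281268 − 385624| = 104356.

104356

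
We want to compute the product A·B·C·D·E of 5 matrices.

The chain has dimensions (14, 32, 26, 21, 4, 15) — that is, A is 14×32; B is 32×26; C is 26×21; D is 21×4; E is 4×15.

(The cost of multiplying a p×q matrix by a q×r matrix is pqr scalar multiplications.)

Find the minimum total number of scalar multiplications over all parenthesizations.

8144

Adjacent pairs: AB = 14·32·26 = 11648; BC = 32·26·21 = 17472; CD = 26·21·4 = 2184; DE = 21·4·15 = 1260.
Length 3: A..C: k=1: 0+17472+14·32·21=26880; k=2: 11648+0+14·26·21=19292 → min 19292 | B..D: k=2: 0+2184+32·26·4=5512; k=3: 17472+0+32·21·4=20160 → min 5512 | C..E: k=3: 0+1260+26·21·15=9450; k=4: 2184+0+26·4·15=3744 → min 3744.
Length 4: A..D: k=1: 0+5512+14·32·4=7304; k=2: 11648+2184+14·26·4=15288; k=3: 19292+0+14·21·4=20468 → min 7304 | B..E: k=2: 0+3744+32·26·15=16224; k=3: 17472+1260+32·21·15=28812; k=4: 5512+0+32·4·15=7432 → min 7432.
Length 5: A..E: k=1: 0+7432+14·32·15=14152; k=2: 11648+3744+14·26·15=20852; k=3: 19292+1260+14·21·15=24962; k=4: 7304+0+14·4·15=8144 → min 8144.
Optimal order: ((A·(B·(C·D)))·E) with cost 8144.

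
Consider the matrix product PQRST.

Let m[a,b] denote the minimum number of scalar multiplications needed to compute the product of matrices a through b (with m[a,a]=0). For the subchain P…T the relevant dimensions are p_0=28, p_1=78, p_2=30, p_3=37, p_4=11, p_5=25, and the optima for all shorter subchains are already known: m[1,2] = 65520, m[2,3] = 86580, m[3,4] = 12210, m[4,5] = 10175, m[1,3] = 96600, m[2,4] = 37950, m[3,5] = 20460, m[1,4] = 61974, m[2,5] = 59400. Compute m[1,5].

69674

m[1,5] = min over k∈[1,4] of m[1,k]+m[k+1,5]+p_{0}·p_k·p_{5}.
k=1: 0 + 59400 + 28·78·25 = 114000; k=2: 65520 + 20460 + 28·30·25 = 106980; k=3: 96600 + 10175 + 28·37·25 = 132675; k=4: 61974 + 0 + 28·11·25 = 69674.
Minimum: 69674 at k=4.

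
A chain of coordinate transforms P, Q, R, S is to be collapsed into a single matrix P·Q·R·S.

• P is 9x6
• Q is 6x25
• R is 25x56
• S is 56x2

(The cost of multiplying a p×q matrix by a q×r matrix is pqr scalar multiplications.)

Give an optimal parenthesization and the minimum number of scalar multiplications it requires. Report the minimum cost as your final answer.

Adjacent pairs: PQ = 9·6·25 = 1350; QR = 6·25·56 = 8400; RS = 25·56·2 = 2800.
Length 3: P..R: k=1: 0+8400+9·6·56=11424; k=2: 1350+0+9·25·56=13950 → min 11424 | Q..S: k=2: 0+2800+6·25·2=3100; k=3: 8400+0+6·56·2=9072 → min 3100.
Length 4: P..S: k=1: 0+3100+9·6·2=3208; k=2: 1350+2800+9·25·2=4600; k=3: 11424+0+9·56·2=12432 → min 3208.
Optimal parenthesization: (P·(Q·(R·S))) with cost 3208.

3208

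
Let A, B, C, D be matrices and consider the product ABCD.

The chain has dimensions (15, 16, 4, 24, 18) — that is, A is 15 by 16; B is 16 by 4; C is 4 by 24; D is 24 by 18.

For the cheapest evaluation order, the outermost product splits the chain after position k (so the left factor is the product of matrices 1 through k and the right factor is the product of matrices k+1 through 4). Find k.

Adjacent pairs: AB = 15·16·4 = 960; BC = 16·4·24 = 1536; CD = 4·24·18 = 1728.
Length 3: A..C: k=1: 0+1536+15·16·24=7296; k=2: 960+0+15·4·24=2400 → min 2400 | B..D: k=2: 0+1728+16·4·18=2880; k=3: 1536+0+16·24·18=8448 → min 2880.
Top-level splits: k=1: (A..A)·(B..D) → 0+2880+15·16·18 = 7200; k=2: (A..B)·(C..D) → 960+1728+15·4·18 = 3768; k=3: (A..C)·(D..D) → 2400+0+15·24·18 = 8880.
Best split is after B, i.e. k = 2.

2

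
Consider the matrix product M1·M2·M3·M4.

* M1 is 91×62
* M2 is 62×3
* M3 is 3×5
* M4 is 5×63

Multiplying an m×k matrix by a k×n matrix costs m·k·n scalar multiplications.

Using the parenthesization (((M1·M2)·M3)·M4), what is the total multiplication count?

(M1·M2): 91×62 by 62×3 → 91×3, cost 91·62·3 = 16926
((M1·M2)·M3): 91×3 by 3×5 → 91×5, cost 91·3·5 = 1365; cumulative 18291
(((M1·M2)·M3)·M4): 91×5 by 5×63 → 91×63, cost 91·5·63 = 28665; cumulative 46956
Total: 46956 scalar multiplications.

46956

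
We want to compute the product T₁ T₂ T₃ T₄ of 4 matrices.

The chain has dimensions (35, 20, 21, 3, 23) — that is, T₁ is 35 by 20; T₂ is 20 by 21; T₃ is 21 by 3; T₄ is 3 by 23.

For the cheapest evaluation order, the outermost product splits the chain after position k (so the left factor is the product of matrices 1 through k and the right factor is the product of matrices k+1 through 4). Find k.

3

Adjacent pairs: T₁T₂ = 35·20·21 = 14700; T₂T₃ = 20·21·3 = 1260; T₃T₄ = 21·3·23 = 1449.
Length 3: T₁..T₃: k=1: 0+1260+35·20·3=3360; k=2: 14700+0+35·21·3=16905 → min 3360 | T₂..T₄: k=2: 0+1449+20·21·23=11109; k=3: 1260+0+20·3·23=2640 → min 2640.
Top-level splits: k=1: (T₁..T₁)·(T₂..T₄) → 0+2640+35·20·23 = 18740; k=2: (T₁..T₂)·(T₃..T₄) → 14700+1449+35·21·23 = 33054; k=3: (T₁..T₃)·(T₄..T₄) → 3360+0+35·3·23 = 5775.
Best split is after T₃, i.e. k = 3.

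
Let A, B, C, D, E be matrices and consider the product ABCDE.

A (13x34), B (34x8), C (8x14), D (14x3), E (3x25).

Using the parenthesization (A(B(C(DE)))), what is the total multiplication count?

(DE): 14×3 by 3×25 → 14×25, cost 14·3·25 = 1050
(C(DE)): 8×14 by 14×25 → 8×25, cost 8·14·25 = 2800; cumulative 3850
(B(C(DE))): 34×8 by 8×25 → 34×25, cost 34·8·25 = 6800; cumulative 10650
(A(B(C(DE)))): 13×34 by 34×25 → 13×25, cost 13·34·25 = 11050; cumulative 21700
Total: 21700 scalar multiplications.

21700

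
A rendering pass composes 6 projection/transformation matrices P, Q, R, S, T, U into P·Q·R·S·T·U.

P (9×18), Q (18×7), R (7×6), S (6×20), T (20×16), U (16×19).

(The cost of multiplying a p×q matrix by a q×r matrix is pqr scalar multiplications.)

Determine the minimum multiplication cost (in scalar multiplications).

Adjacent pairs: PQ = 9·18·7 = 1134; QR = 18·7·6 = 756; RS = 7·6·20 = 840; ST = 6·20·16 = 1920; TU = 20·16·19 = 6080.
Length 3: P..R: k=1: 0+756+9·18·6=1728; k=2: 1134+0+9·7·6=1512 → min 1512 | Q..S: k=2: 0+840+18·7·20=3360; k=3: 756+0+18·6·20=2916 → min 2916 | R..T: k=3: 0+1920+7·6·16=2592; k=4: 840+0+7·20·16=3080 → min 2592 | S..U: k=4: 0+6080+6·20·19=8360; k=5: 1920+0+6·16·19=3744 → min 3744.
Length 4: P..S: k=1: 0+2916+9·18·20=6156; k=2: 1134+840+9·7·20=3234; k=3: 1512+0+9·6·20=2592 → min 2592 | Q..T: k=2: 0+2592+18·7·16=4608; k=3: 756+1920+18·6·16=4404; k=4: 2916+0+18·20·16=8676 → min 4404 | R..U: k=3: 0+3744+7·6·19=4542; k=4: 840+6080+7·20·19=9580; k=5: 2592+0+7·16·19=4720 → min 4542.
Length 5: P..T: k=1: 0+4404+9·18·16=6996; k=2: 1134+2592+9·7·16=4734; k=3: 1512+1920+9·6·16=4296; k=4: 2592+0+9·20·16=5472 → min 4296 | Q..U: k=2: 0+4542+18·7·19=6936; k=3: 756+3744+18·6·19=6552; k=4: 2916+6080+18·20·19=15836; k=5: 4404+0+18·16·19=9876 → min 6552.
Length 6: P..U: k=1: 0+6552+9·18·19=9630; k=2: 1134+4542+9·7·19=6873; k=3: 1512+3744+9·6·19=6282; k=4: 2592+6080+9·20·19=12092; k=5: 4296+0+9·16·19=7032 → min 6282.
Optimal order: (((P·Q)·R)·((S·T)·U)) with cost 6282.

6282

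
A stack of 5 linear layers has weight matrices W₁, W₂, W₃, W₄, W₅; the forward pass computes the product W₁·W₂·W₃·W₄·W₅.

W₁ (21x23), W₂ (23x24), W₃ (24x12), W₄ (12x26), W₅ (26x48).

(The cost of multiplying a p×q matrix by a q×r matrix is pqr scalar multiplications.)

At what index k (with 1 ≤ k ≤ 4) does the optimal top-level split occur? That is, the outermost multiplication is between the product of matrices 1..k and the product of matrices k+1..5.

Adjacent pairs: W₁W₂ = 21·23·24 = 11592; W₂W₃ = 23·24·12 = 6624; W₃W₄ = 24·12·26 = 7488; W₄W₅ = 12·26·48 = 14976.
Length 3: W₁..W₃: k=1: 0+6624+21·23·12=12420; k=2: 11592+0+21·24·12=17640 → min 12420 | W₂..W₄: k=2: 0+7488+23·24·26=21840; k=3: 6624+0+23·12·26=13800 → min 13800 | W₃..W₅: k=3: 0+14976+24·12·48=28800; k=4: 7488+0+24·26·48=37440 → min 28800.
Length 4: W₁..W₄: k=1: 0+13800+21·23·26=26358; k=2: 11592+7488+21·24·26=32184; k=3: 12420+0+21·12·26=18972 → min 18972 | W₂..W₅: k=2: 0+28800+23·24·48=55296; k=3: 6624+14976+23·12·48=34848; k=4: 13800+0+23·26·48=42504 → min 34848.
Top-level splits: k=1: (W₁..W₁)·(W₂..W₅) → 0+34848+21·23·48 = 58032; k=2: (W₁..W₂)·(W₃..W₅) → 11592+28800+21·24·48 = 64584; k=3: (W₁..W₃)·(W₄..W₅) → 12420+14976+21·12·48 = 39492; k=4: (W₁..W₄)·(W₅..W₅) → 18972+0+21·26·48 = 45180.
Best split is after W₃, i.e. k = 3.

3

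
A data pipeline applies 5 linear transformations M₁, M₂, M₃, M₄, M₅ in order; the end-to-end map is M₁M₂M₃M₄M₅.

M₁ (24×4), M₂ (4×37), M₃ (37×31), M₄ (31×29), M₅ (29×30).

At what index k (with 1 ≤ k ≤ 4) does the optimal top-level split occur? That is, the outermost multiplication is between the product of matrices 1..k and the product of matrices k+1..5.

1

Adjacent pairs: M₁M₂ = 24·4·37 = 3552; M₂M₃ = 4·37·31 = 4588; M₃M₄ = 37·31·29 = 33263; M₄M₅ = 31·29·30 = 26970.
Length 3: M₁..M₃: k=1: 0+4588+24·4·31=7564; k=2: 3552+0+24·37·31=31080 → min 7564 | M₂..M₄: k=2: 0+33263+4·37·29=37555; k=3: 4588+0+4·31·29=8184 → min 8184 | M₃..M₅: k=3: 0+26970+37·31·30=61380; k=4: 33263+0+37·29·30=65453 → min 61380.
Length 4: M₁..M₄: k=1: 0+8184+24·4·29=10968; k=2: 3552+33263+24·37·29=62567; k=3: 7564+0+24·31·29=29140 → min 10968 | M₂..M₅: k=2: 0+61380+4·37·30=65820; k=3: 4588+26970+4·31·30=35278; k=4: 8184+0+4·29·30=11664 → min 11664.
Top-level splits: k=1: (M₁..M₁)·(M₂..M₅) → 0+11664+24·4·30 = 14544; k=2: (M₁..M₂)·(M₃..M₅) → 3552+61380+24·37·30 = 91572; k=3: (M₁..M₃)·(M₄..M₅) → 7564+26970+24·31·30 = 56854; k=4: (M₁..M₄)·(M₅..M₅) → 10968+0+24·29·30 = 31848.
Best split is after M₁, i.e. k = 1.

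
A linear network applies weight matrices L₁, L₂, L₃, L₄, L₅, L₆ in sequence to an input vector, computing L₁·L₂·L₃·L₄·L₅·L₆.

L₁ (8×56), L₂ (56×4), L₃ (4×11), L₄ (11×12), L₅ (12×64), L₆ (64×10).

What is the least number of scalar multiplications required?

Adjacent pairs: L₁L₂ = 8·56·4 = 1792; L₂L₃ = 56·4·11 = 2464; L₃L₄ = 4·11·12 = 528; L₄L₅ = 11·12·64 = 8448; L₅L₆ = 12·64·10 = 7680.
Length 3: L₁..L₃: k=1: 0+2464+8·56·11=7392; k=2: 1792+0+8·4·11=2144 → min 2144 | L₂..L₄: k=2: 0+528+56·4·12=3216; k=3: 2464+0+56·11·12=9856 → min 3216 | L₃..L₅: k=3: 0+8448+4·11·64=11264; k=4: 528+0+4·12·64=3600 → min 3600 | L₄..L₆: k=4: 0+7680+11·12·10=9000; k=5: 8448+0+11·64·10=15488 → min 9000.
Length 4: L₁..L₄: k=1: 0+3216+8·56·12=8592; k=2: 1792+528+8·4·12=2704; k=3: 2144+0+8·11·12=3200 → min 2704 | L₂..L₅: k=2: 0+3600+56·4·64=17936; k=3: 2464+8448+56·11·64=50336; k=4: 3216+0+56·12·64=46224 → min 17936 | L₃..L₆: k=3: 0+9000+4·11·10=9440; k=4: 528+7680+4·12·10=8688; k=5: 3600+0+4·64·10=6160 → min 6160.
Length 5: L₁..L₅: k=1: 0+17936+8·56·64=46608; k=2: 1792+3600+8·4·64=7440; k=3: 2144+8448+8·11·64=16224; k=4: 2704+0+8·12·64=8848 → min 7440 | L₂..L₆: k=2: 0+6160+56·4·10=8400; k=3: 2464+9000+56·11·10=17624; k=4: 3216+7680+56·12·10=17616; k=5: 17936+0+56·64·10=53776 → min 8400.
Length 6: L₁..L₆: k=1: 0+8400+8·56·10=12880; k=2: 1792+6160+8·4·10=8272; k=3: 2144+9000+8·11·10=12024; k=4: 2704+7680+8·12·10=11344; k=5: 7440+0+8·64·10=12560 → min 8272.
Optimal order: ((L₁·L₂)·(((L₃·L₄)·L₅)·L₆)) with cost 8272.

8272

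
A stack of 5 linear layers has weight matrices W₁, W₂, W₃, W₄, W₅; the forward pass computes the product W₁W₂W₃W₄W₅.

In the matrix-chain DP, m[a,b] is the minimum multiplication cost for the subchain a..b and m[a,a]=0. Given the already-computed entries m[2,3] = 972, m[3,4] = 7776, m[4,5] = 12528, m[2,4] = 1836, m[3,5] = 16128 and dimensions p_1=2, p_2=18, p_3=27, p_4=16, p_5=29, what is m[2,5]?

2764

m[2,5] = min over k∈[2,4] of m[2,k]+m[k+1,5]+p_{1}·p_k·p_{5}.
k=2: 0 + 16128 + 2·18·29 = 17172; k=3: 972 + 12528 + 2·27·29 = 15066; k=4: 1836 + 0 + 2·16·29 = 2764.
Minimum: 2764 at k=4.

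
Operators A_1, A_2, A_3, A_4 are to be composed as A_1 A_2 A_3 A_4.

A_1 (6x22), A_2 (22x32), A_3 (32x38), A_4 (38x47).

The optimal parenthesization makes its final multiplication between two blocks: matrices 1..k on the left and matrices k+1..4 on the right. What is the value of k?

Adjacent pairs: A_1A_2 = 6·22·32 = 4224; A_2A_3 = 22·32·38 = 26752; A_3A_4 = 32·38·47 = 57152.
Length 3: A_1..A_3: k=1: 0+26752+6·22·38=31768; k=2: 4224+0+6·32·38=11520 → min 11520 | A_2..A_4: k=2: 0+57152+22·32·47=90240; k=3: 26752+0+22·38·47=66044 → min 66044.
Top-level splits: k=1: (A_1..A_1)·(A_2..A_4) → 0+66044+6·22·47 = 72248; k=2: (A_1..A_2)·(A_3..A_4) → 4224+57152+6·32·47 = 70400; k=3: (A_1..A_3)·(A_4..A_4) → 11520+0+6·38·47 = 22236.
Best split is after A_3, i.e. k = 3.

3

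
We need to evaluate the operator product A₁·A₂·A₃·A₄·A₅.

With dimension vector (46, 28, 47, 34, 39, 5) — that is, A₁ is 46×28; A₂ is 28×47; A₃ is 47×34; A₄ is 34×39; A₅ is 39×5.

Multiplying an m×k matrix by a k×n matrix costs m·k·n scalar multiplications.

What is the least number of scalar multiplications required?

Adjacent pairs: A₁A₂ = 46·28·47 = 60536; A₂A₃ = 28·47·34 = 44744; A₃A₄ = 47·34·39 = 62322; A₄A₅ = 34·39·5 = 6630.
Length 3: A₁..A₃: k=1: 0+44744+46·28·34=88536; k=2: 60536+0+46·47·34=134044 → min 88536 | A₂..A₄: k=2: 0+62322+28·47·39=113646; k=3: 44744+0+28·34·39=81872 → min 81872 | A₃..A₅: k=3: 0+6630+47·34·5=14620; k=4: 62322+0+47·39·5=71487 → min 14620.
Length 4: A₁..A₄: k=1: 0+81872+46·28·39=132104; k=2: 60536+62322+46·47·39=207176; k=3: 88536+0+46·34·39=149532 → min 132104 | A₂..A₅: k=2: 0+14620+28·47·5=21200; k=3: 44744+6630+28·34·5=56134; k=4: 81872+0+28·39·5=87332 → min 21200.
Length 5: A₁..A₅: k=1: 0+21200+46·28·5=27640; k=2: 60536+14620+46·47·5=85966; k=3: 88536+6630+46·34·5=102986; k=4: 132104+0+46·39·5=141074 → min 27640.
Optimal order: (A₁·(A₂·(A₃·(A₄·A₅)))) with cost 27640.

27640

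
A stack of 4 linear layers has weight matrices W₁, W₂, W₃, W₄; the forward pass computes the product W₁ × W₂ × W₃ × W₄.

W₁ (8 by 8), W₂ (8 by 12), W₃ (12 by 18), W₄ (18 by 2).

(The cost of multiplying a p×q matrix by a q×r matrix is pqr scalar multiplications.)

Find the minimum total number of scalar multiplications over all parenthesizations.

752

Adjacent pairs: W₁W₂ = 8·8·12 = 768; W₂W₃ = 8·12·18 = 1728; W₃W₄ = 12·18·2 = 432.
Length 3: W₁..W₃: k=1: 0+1728+8·8·18=2880; k=2: 768+0+8·12·18=2496 → min 2496 | W₂..W₄: k=2: 0+432+8·12·2=624; k=3: 1728+0+8·18·2=2016 → min 624.
Length 4: W₁..W₄: k=1: 0+624+8·8·2=752; k=2: 768+432+8·12·2=1392; k=3: 2496+0+8·18·2=2784 → min 752.
Optimal order: (W₁ × (W₂ × (W₃ × W₄))) with cost 752.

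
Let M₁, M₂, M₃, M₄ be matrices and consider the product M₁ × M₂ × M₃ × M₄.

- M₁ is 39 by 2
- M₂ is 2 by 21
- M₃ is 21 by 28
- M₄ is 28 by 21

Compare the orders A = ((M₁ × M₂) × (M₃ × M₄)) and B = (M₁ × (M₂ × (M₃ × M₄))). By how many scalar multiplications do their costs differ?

Order A = ((M₁ × M₂) × (M₃ × M₄)): (M₁ × M₂): 39×2 by 2×21 → 39×21, cost 39·2·21 = 1638; (M₃ × M₄): 21×28 by 28×21 → 21×21, cost 21·28·21 = 12348; ((M₁ × M₂) × (M₃ × M₄)): 39×21 by 21×21 → 39×21, cost 39·21·21 = 17199; cumulative 31185. Total 31185.
Order B = (M₁ × (M₂ × (M₃ × M₄))): (M₃ × M₄): 21×28 by 28×21 → 21×21, cost 21·28·21 = 12348; (M₂ × (M₃ × M₄)): 2×21 by 21×21 → 2×21, cost 2·21·21 = 882; cumulative 13230; (M₁ × (M₂ × (M₃ × M₄))): 39×2 by 2×21 → 39×21, cost 39·2·21 = 1638; cumulative 14868. Total 14868.
Difference: |31185 − 14868| = 16317.

16317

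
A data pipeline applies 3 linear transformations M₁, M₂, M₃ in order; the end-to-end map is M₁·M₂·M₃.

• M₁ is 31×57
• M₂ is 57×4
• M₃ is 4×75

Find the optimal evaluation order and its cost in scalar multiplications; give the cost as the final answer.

(M₁·(M₂·M₃)): cost 149625.
((M₁·M₂)·M₃): cost 16368.
Optimal: ((M₁·M₂)·M₃) with cost 16368.

16368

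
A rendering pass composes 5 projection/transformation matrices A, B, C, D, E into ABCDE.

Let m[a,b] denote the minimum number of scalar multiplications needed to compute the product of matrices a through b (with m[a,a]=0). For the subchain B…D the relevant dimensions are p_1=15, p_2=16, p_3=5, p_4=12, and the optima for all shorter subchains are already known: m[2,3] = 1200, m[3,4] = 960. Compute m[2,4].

m[2,4] = min over k∈[2,3] of m[2,k]+m[k+1,4]+p_{1}·p_k·p_{4}.
k=2: 0 + 960 + 15·16·12 = 3840; k=3: 1200 + 0 + 15·5·12 = 2100.
Minimum: 2100 at k=3.

2100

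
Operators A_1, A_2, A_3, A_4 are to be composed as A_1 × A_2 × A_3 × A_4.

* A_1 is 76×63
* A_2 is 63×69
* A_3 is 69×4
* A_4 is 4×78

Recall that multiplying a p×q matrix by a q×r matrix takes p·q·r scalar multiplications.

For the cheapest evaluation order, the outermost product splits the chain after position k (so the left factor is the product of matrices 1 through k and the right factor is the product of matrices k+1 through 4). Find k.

3

Adjacent pairs: A_1A_2 = 76·63·69 = 330372; A_2A_3 = 63·69·4 = 17388; A_3A_4 = 69·4·78 = 21528.
Length 3: A_1..A_3: k=1: 0+17388+76·63·4=36540; k=2: 330372+0+76·69·4=351348 → min 36540 | A_2..A_4: k=2: 0+21528+63·69·78=360594; k=3: 17388+0+63·4·78=37044 → min 37044.
Top-level splits: k=1: (A_1..A_1)·(A_2..A_4) → 0+37044+76·63·78 = 410508; k=2: (A_1..A_2)·(A_3..A_4) → 330372+21528+76·69·78 = 760932; k=3: (A_1..A_3)·(A_4..A_4) → 36540+0+76·4·78 = 60252.
Best split is after A_3, i.e. k = 3.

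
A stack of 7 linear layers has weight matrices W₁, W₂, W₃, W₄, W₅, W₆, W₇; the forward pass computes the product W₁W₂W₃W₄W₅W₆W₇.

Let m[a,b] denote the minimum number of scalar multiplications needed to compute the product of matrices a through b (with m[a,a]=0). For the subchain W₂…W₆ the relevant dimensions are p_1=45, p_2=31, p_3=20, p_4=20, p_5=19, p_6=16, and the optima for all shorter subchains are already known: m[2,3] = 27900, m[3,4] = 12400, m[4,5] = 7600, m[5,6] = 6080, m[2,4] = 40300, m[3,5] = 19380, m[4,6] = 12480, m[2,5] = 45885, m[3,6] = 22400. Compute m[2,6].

44720

m[2,6] = min over k∈[2,5] of m[2,k]+m[k+1,6]+p_{1}·p_k·p_{6}.
k=2: 0 + 22400 + 45·31·16 = 44720; k=3: 27900 + 12480 + 45·20·16 = 54780; k=4: 40300 + 6080 + 45·20·16 = 60780; k=5: 45885 + 0 + 45·19·16 = 59565.
Minimum: 44720 at k=2.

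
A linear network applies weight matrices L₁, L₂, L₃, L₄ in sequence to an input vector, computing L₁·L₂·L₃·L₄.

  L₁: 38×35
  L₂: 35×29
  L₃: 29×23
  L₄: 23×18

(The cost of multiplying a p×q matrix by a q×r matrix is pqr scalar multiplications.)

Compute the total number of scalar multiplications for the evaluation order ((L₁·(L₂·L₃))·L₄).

(L₂·L₃): 35×29 by 29×23 → 35×23, cost 35·29·23 = 23345
(L₁·(L₂·L₃)): 38×35 by 35×23 → 38×23, cost 38·35·23 = 30590; cumulative 53935
((L₁·(L₂·L₃))·L₄): 38×23 by 23×18 → 38×18, cost 38·23·18 = 15732; cumulative 69667
Total: 69667 scalar multiplications.

69667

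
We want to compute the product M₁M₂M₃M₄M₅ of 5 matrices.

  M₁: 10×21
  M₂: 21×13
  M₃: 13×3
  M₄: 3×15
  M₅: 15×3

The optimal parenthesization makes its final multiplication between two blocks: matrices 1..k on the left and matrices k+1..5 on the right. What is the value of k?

Adjacent pairs: M₁M₂ = 10·21·13 = 2730; M₂M₃ = 21·13·3 = 819; M₃M₄ = 13·3·15 = 585; M₄M₅ = 3·15·3 = 135.
Length 3: M₁..M₃: k=1: 0+819+10·21·3=1449; k=2: 2730+0+10·13·3=3120 → min 1449 | M₂..M₄: k=2: 0+585+21·13·15=4680; k=3: 819+0+21·3·15=1764 → min 1764 | M₃..M₅: k=3: 0+135+13·3·3=252; k=4: 585+0+13·15·3=1170 → min 252.
Length 4: M₁..M₄: k=1: 0+1764+10·21·15=4914; k=2: 2730+585+10·13·15=5265; k=3: 1449+0+10·3·15=1899 → min 1899 | M₂..M₅: k=2: 0+252+21·13·3=1071; k=3: 819+135+21·3·3=1143; k=4: 1764+0+21·15·3=2709 → min 1071.
Top-level splits: k=1: (M₁..M₁)·(M₂..M₅) → 0+1071+10·21·3 = 1701; k=2: (M₁..M₂)·(M₃..M₅) → 2730+252+10·13·3 = 3372; k=3: (M₁..M₃)·(M₄..M₅) → 1449+135+10·3·3 = 1674; k=4: (M₁..M₄)·(M₅..M₅) → 1899+0+10·15·3 = 2349.
Best split is after M₃, i.e. k = 3.

3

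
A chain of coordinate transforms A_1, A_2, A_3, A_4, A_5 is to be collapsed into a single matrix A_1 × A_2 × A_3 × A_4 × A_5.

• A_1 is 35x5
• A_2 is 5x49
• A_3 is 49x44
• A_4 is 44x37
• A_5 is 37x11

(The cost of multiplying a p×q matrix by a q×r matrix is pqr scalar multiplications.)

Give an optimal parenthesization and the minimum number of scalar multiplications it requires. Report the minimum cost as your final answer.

22880

Adjacent pairs: A_1A_2 = 35·5·49 = 8575; A_2A_3 = 5·49·44 = 10780; A_3A_4 = 49·44·37 = 79772; A_4A_5 = 44·37·11 = 17908.
Length 3: A_1..A_3: k=1: 0+10780+35·5·44=18480; k=2: 8575+0+35·49·44=84035 → min 18480 | A_2..A_4: k=2: 0+79772+5·49·37=88837; k=3: 10780+0+5·44·37=18920 → min 18920 | A_3..A_5: k=3: 0+17908+49·44·11=41624; k=4: 79772+0+49·37·11=99715 → min 41624.
Length 4: A_1..A_4: k=1: 0+18920+35·5·37=25395; k=2: 8575+79772+35·49·37=151802; k=3: 18480+0+35·44·37=75460 → min 25395 | A_2..A_5: k=2: 0+41624+5·49·11=44319; k=3: 10780+17908+5·44·11=31108; k=4: 18920+0+5·37·11=20955 → min 20955.
Length 5: A_1..A_5: k=1: 0+20955+35·5·11=22880; k=2: 8575+41624+35·49·11=69064; k=3: 18480+17908+35·44·11=53328; k=4: 25395+0+35·37·11=39640 → min 22880.
Optimal parenthesization: (A_1 × (((A_2 × A_3) × A_4) × A_5)) with cost 22880.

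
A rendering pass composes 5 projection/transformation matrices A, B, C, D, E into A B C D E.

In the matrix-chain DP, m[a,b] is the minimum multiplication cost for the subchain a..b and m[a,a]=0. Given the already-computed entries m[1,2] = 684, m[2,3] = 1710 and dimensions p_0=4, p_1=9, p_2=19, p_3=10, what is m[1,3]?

m[1,3] = min over k∈[1,2] of m[1,k]+m[k+1,3]+p_{0}·p_k·p_{3}.
k=1: 0 + 1710 + 4·9·10 = 2070; k=2: 684 + 0 + 4·19·10 = 1444.
Minimum: 1444 at k=2.

1444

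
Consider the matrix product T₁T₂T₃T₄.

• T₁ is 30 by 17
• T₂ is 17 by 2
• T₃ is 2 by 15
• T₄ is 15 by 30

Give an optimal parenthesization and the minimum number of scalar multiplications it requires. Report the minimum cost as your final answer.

3720

Adjacent pairs: T₁T₂ = 30·17·2 = 1020; T₂T₃ = 17·2·15 = 510; T₃T₄ = 2·15·30 = 900.
Length 3: T₁..T₃: k=1: 0+510+30·17·15=8160; k=2: 1020+0+30·2·15=1920 → min 1920 | T₂..T₄: k=2: 0+900+17·2·30=1920; k=3: 510+0+17·15·30=8160 → min 1920.
Length 4: T₁..T₄: k=1: 0+1920+30·17·30=17220; k=2: 1020+900+30·2·30=3720; k=3: 1920+0+30·15·30=15420 → min 3720.
Optimal parenthesization: ((T₁T₂)(T₃T₄)) with cost 3720.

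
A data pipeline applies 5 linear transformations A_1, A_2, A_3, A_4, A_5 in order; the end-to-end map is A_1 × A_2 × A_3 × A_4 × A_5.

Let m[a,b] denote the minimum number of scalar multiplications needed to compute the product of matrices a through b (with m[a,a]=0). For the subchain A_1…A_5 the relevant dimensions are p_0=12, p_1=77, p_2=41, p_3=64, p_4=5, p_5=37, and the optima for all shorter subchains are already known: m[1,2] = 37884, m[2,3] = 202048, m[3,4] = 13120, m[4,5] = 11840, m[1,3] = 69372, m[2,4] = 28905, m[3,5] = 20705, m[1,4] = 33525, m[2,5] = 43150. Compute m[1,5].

m[1,5] = min over k∈[1,4] of m[1,k]+m[k+1,5]+p_{0}·p_k·p_{5}.
k=1: 0 + 43150 + 12·77·37 = 77338; k=2: 37884 + 20705 + 12·41·37 = 76793; k=3: 69372 + 11840 + 12·64·37 = 109628; k=4: 33525 + 0 + 12·5·37 = 35745.
Minimum: 35745 at k=4.

35745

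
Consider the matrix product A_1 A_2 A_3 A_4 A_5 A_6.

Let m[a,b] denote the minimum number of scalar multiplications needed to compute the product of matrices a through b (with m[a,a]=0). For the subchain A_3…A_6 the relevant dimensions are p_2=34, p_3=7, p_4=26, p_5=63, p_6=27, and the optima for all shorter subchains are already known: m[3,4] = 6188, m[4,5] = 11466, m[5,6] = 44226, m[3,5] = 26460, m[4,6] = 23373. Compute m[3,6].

29799

m[3,6] = min over k∈[3,5] of m[3,k]+m[k+1,6]+p_{2}·p_k·p_{6}.
k=3: 0 + 23373 + 34·7·27 = 29799; k=4: 6188 + 44226 + 34·26·27 = 74282; k=5: 26460 + 0 + 34·63·27 = 84294.
Minimum: 29799 at k=3.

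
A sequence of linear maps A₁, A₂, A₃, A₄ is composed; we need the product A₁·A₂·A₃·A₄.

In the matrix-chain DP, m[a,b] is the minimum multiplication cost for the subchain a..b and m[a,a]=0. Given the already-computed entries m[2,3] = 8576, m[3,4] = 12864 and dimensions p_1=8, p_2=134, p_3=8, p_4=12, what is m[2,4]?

9344

m[2,4] = min over k∈[2,3] of m[2,k]+m[k+1,4]+p_{1}·p_k·p_{4}.
k=2: 0 + 12864 + 8·134·12 = 25728; k=3: 8576 + 0 + 8·8·12 = 9344.
Minimum: 9344 at k=3.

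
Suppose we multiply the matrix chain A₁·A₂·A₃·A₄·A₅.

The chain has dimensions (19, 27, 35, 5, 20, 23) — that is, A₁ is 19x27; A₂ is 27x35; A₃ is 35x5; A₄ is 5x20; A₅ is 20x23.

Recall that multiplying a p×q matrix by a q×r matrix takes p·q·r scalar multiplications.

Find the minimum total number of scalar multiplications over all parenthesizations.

11775

Adjacent pairs: A₁A₂ = 19·27·35 = 17955; A₂A₃ = 27·35·5 = 4725; A₃A₄ = 35·5·20 = 3500; A₄A₅ = 5·20·23 = 2300.
Length 3: A₁..A₃: k=1: 0+4725+19·27·5=7290; k=2: 17955+0+19·35·5=21280 → min 7290 | A₂..A₄: k=2: 0+3500+27·35·20=22400; k=3: 4725+0+27·5·20=7425 → min 7425 | A₃..A₅: k=3: 0+2300+35·5·23=6325; k=4: 3500+0+35·20·23=19600 → min 6325.
Length 4: A₁..A₄: k=1: 0+7425+19·27·20=17685; k=2: 17955+3500+19·35·20=34755; k=3: 7290+0+19·5·20=9190 → min 9190 | A₂..A₅: k=2: 0+6325+27·35·23=28060; k=3: 4725+2300+27·5·23=10130; k=4: 7425+0+27·20·23=19845 → min 10130.
Length 5: A₁..A₅: k=1: 0+10130+19·27·23=21929; k=2: 17955+6325+19·35·23=39575; k=3: 7290+2300+19·5·23=11775; k=4: 9190+0+19·20·23=17930 → min 11775.
Optimal order: ((A₁·(A₂·A₃))·(A₄·A₅)) with cost 11775.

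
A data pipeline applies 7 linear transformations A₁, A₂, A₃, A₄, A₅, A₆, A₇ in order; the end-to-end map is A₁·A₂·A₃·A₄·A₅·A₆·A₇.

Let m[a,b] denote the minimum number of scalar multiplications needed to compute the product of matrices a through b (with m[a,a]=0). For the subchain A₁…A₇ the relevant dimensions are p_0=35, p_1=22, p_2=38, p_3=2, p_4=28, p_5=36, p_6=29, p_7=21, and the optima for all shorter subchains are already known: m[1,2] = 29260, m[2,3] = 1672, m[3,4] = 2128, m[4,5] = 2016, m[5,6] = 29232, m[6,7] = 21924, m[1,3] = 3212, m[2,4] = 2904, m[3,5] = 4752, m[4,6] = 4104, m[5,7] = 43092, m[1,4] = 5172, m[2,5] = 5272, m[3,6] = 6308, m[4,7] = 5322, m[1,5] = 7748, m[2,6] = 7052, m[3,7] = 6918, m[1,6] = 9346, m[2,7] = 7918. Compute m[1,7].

m[1,7] = min over k∈[1,6] of m[1,k]+m[k+1,7]+p_{0}·p_k·p_{7}.
k=1: 0 + 7918 + 35·22·21 = 24088; k=2: 29260 + 6918 + 35·38·21 = 64108; k=3: 3212 + 5322 + 35·2·21 = 10004; k=4: 5172 + 43092 + 35·28·21 = 68844; k=5: 7748 + 21924 + 35·36·21 = 56132; k=6: 9346 + 0 + 35·29·21 = 30661.
Minimum: 10004 at k=3.

10004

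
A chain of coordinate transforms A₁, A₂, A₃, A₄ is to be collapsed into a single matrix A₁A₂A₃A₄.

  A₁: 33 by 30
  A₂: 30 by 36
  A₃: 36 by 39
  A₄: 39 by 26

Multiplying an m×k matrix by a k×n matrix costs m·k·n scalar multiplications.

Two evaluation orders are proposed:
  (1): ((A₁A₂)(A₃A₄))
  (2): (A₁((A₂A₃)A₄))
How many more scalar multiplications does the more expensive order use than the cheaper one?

4752

Order (1) = ((A₁A₂)(A₃A₄)): (A₁A₂): 33×30 by 30×36 → 33×36, cost 33·30·36 = 35640; (A₃A₄): 36×39 by 39×26 → 36×26, cost 36·39·26 = 36504; ((A₁A₂)(A₃A₄)): 33×36 by 36×26 → 33×26, cost 33·36·26 = 30888; cumulative 103032. Total 103032.
Order (2) = (A₁((A₂A₃)A₄)): (A₂A₃): 30×36 by 36×39 → 30×39, cost 30·36·39 = 42120; ((A₂A₃)A₄): 30×39 by 39×26 → 30×26, cost 30·39·26 = 30420; cumulative 72540; (A₁((A₂A₃)A₄)): 33×30 by 30×26 → 33×26, cost 33·30·26 = 25740; cumulative 98280. Total 98280.
Difference: |103032 − 98280| = 4752.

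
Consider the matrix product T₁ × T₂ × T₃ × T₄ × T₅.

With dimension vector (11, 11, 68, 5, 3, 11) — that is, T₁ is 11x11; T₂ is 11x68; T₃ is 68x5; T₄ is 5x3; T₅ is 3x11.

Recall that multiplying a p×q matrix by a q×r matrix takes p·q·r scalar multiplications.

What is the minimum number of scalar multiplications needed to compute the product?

3990

Adjacent pairs: T₁T₂ = 11·11·68 = 8228; T₂T₃ = 11·68·5 = 3740; T₃T₄ = 68·5·3 = 1020; T₄T₅ = 5·3·11 = 165.
Length 3: T₁..T₃: k=1: 0+3740+11·11·5=4345; k=2: 8228+0+11·68·5=11968 → min 4345 | T₂..T₄: k=2: 0+1020+11·68·3=3264; k=3: 3740+0+11·5·3=3905 → min 3264 | T₃..T₅: k=3: 0+165+68·5·11=3905; k=4: 1020+0+68·3·11=3264 → min 3264.
Length 4: T₁..T₄: k=1: 0+3264+11·11·3=3627; k=2: 8228+1020+11·68·3=11492; k=3: 4345+0+11·5·3=4510 → min 3627 | T₂..T₅: k=2: 0+3264+11·68·11=11492; k=3: 3740+165+11·5·11=4510; k=4: 3264+0+11·3·11=3627 → min 3627.
Length 5: T₁..T₅: k=1: 0+3627+11·11·11=4958; k=2: 8228+3264+11·68·11=19720; k=3: 4345+165+11·5·11=5115; k=4: 3627+0+11·3·11=3990 → min 3990.
Optimal order: ((T₁ × (T₂ × (T₃ × T₄))) × T₅) with cost 3990.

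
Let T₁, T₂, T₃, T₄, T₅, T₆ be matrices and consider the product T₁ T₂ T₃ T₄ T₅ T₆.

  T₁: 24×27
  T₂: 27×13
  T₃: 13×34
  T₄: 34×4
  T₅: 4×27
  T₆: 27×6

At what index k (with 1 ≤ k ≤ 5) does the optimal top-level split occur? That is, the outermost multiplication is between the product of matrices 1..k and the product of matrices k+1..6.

Adjacent pairs: T₁T₂ = 24·27·13 = 8424; T₂T₃ = 27·13·34 = 11934; T₃T₄ = 13·34·4 = 1768; T₄T₅ = 34·4·27 = 3672; T₅T₆ = 4·27·6 = 648.
Length 3: T₁..T₃: k=1: 0+11934+24·27·34=33966; k=2: 8424+0+24·13·34=19032 → min 19032 | T₂..T₄: k=2: 0+1768+27·13·4=3172; k=3: 11934+0+27·34·4=15606 → min 3172 | T₃..T₅: k=3: 0+3672+13·34·27=15606; k=4: 1768+0+13·4·27=3172 → min 3172 | T₄..T₆: k=4: 0+648+34·4·6=1464; k=5: 3672+0+34·27·6=9180 → min 1464.
Length 4: T₁..T₄: k=1: 0+3172+24·27·4=5764; k=2: 8424+1768+24·13·4=11440; k=3: 19032+0+24·34·4=22296 → min 5764 | T₂..T₅: k=2: 0+3172+27·13·27=12649; k=3: 11934+3672+27·34·27=40392; k=4: 3172+0+27·4·27=6088 → min 6088 | T₃..T₆: k=3: 0+1464+13·34·6=4116; k=4: 1768+648+13·4·6=2728; k=5: 3172+0+13·27·6=5278 → min 2728.
Length 5: T₁..T₅: k=1: 0+6088+24·27·27=23584; k=2: 8424+3172+24·13·27=20020; k=3: 19032+3672+24·34·27=44736; k=4: 5764+0+24·4·27=8356 → min 8356 | T₂..T₆: k=2: 0+2728+27·13·6=4834; k=3: 11934+1464+27·34·6=18906; k=4: 3172+648+27·4·6=4468; k=5: 6088+0+27·27·6=10462 → min 4468.
Top-level splits: k=1: (T₁..T₁)·(T₂..T₆) → 0+4468+24·27·6 = 8356; k=2: (T₁..T₂)·(T₃..T₆) → 8424+2728+24·13·6 = 13024; k=3: (T₁..T₃)·(T₄..T₆) → 19032+1464+24·34·6 = 25392; k=4: (T₁..T₄)·(T₅..T₆) → 5764+648+24·4·6 = 6988; k=5: (T₁..T₅)·(T₆..T₆) → 8356+0+24·27·6 = 12244.
Best split is after T₄, i.e. k = 4.

4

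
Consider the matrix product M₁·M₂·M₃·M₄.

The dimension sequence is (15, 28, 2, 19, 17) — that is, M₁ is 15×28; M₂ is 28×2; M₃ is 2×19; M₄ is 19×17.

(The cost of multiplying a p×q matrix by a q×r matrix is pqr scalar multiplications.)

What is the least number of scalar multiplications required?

1996

Adjacent pairs: M₁M₂ = 15·28·2 = 840; M₂M₃ = 28·2·19 = 1064; M₃M₄ = 2·19·17 = 646.
Length 3: M₁..M₃: k=1: 0+1064+15·28·19=9044; k=2: 840+0+15·2·19=1410 → min 1410 | M₂..M₄: k=2: 0+646+28·2·17=1598; k=3: 1064+0+28·19·17=10108 → min 1598.
Length 4: M₁..M₄: k=1: 0+1598+15·28·17=8738; k=2: 840+646+15·2·17=1996; k=3: 1410+0+15·19·17=6255 → min 1996.
Optimal order: ((M₁·M₂)·(M₃·M₄)) with cost 1996.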